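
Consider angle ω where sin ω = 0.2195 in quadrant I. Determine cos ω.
cos ω = √(1 - sin²ω) = 0.9756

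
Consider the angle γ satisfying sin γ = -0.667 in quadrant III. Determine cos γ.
cos γ = ±√(1 - sin²γ) = -0.7451 (negative in QIII)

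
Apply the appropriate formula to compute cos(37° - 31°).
cos(37° - 31°) = cos 37° cos 31° + sin 37° sin 31° = 0.9945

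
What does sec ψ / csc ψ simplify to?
sec ψ / csc ψ = tan ψ (using Reciprocal identities)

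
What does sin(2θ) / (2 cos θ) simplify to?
sin(2θ) / (2 cos θ) = sin θ (using Double angle)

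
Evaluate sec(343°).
sec(343°) = 1.046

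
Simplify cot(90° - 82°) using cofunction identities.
cot(90° - 82°) = tan(82°)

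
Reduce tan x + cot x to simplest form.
tan x + cot x = sec x csc x (using Quotient identities)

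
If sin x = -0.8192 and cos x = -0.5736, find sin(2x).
sin(2x) = 2 sin x cos x = 0.9398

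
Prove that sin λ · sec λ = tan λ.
LHS = sin λ · (1/cos λ) = sin λ/cos λ = tan λ = RHS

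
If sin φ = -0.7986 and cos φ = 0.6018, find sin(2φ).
sin(2φ) = 2 sin φ cos φ = -0.9612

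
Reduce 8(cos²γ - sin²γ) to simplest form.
8(cos²γ - sin²γ) = 8(cos(2γ)) (using Double angle)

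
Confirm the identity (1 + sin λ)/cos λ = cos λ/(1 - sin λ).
LHS = (1 + sin λ)(1 - sin λ) / (cos λ(1 - sin λ)) = (1 - sin²λ) / (cos λ(1 - sin λ)) = cos²λ / (cos λ(1 - sin λ)) = cos λ/(1 - sin λ) = RHS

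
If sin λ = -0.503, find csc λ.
csc λ = 1/sin λ = -1.988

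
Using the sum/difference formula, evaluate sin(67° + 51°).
sin(67° + 51°) = sin 67° cos 51° + cos 67° sin 51° = 0.8829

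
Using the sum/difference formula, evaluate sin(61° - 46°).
sin(61° - 46°) = sin 61° cos 46° - cos 61° sin 46° = (√6-√2)/4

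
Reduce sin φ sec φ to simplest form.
sin φ sec φ = tan φ (using Reciprocal + quotient)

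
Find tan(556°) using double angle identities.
tan(556°) = 2 tan 278° / (1 - tan²278°) = 0.2867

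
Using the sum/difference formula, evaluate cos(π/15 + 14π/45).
cos(π/15 + 14π/45) = cos π/15 cos 14π/45 - sin π/15 sin 14π/45 = 0.3746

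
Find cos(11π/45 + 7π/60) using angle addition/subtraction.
cos(11π/45 + 7π/60) = cos 11π/45 cos 7π/60 - sin 11π/45 sin 7π/60 = 0.4226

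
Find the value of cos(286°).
cos(286°) = 0.2756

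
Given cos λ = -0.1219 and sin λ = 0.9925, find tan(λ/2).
tan(λ/2) = sin λ / (1 + cos λ) = 1.13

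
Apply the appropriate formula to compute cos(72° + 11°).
cos(72° + 11°) = cos 72° cos 11° - sin 72° sin 11° = 0.1219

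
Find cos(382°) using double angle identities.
cos(382°) = cos²191° - sin²191° = 0.9272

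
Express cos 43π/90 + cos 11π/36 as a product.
cos 43π/90 + cos 11π/36 = 2 cos(47π/120) cos(31π/360)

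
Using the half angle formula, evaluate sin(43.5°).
sin(43.5°) = √((1 - cos 87°)/2) = 0.6884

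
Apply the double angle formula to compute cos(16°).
cos(16°) = cos²8° - sin²8° = 0.9613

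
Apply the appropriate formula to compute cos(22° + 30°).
cos(22° + 30°) = cos 22° cos 30° - sin 22° sin 30° = 0.6157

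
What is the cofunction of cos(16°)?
cos(16°) = sin(90° - 16°) = sin(74°)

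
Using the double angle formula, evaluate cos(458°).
cos(458°) = cos²229° - sin²229° = -0.1392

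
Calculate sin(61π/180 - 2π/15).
sin(61π/180 - 2π/15) = sin 61π/180 cos 2π/15 - cos 61π/180 sin 2π/15 = 0.6018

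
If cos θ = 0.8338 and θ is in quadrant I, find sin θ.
sin θ = 0.5521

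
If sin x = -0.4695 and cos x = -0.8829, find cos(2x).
cos(2x) = cos²x - sin²x = 0.5591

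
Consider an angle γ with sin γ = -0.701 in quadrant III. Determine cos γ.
cos γ = ±√(1 - sin²γ) = -0.7132 (negative in QIII)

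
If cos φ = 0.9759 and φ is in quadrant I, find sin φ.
sin φ = 0.2182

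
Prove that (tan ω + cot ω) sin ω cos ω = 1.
LHS = (sin ω/cos ω + cos ω/sin ω) sin ω cos ω = ((sin²ω + cos²ω)/(sin ω cos ω)) · sin ω cos ω = sin²ω + cos²ω = 1 = RHS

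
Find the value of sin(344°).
sin(344°) = -0.2756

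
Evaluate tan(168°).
tan(168°) = -0.2126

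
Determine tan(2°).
tan(2°) = 0.03492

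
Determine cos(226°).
cos(226°) = -0.6947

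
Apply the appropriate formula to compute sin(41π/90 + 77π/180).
sin(41π/90 + 77π/180) = sin 41π/90 cos 77π/180 + cos 41π/90 sin 77π/180 = 0.3584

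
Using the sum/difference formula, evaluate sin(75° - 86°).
sin(75° - 86°) = sin 75° cos 86° - cos 75° sin 86° = -0.1908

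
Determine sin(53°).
sin(53°) = 0.7986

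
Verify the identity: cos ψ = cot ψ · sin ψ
RHS = (cos ψ/sin ψ) · sin ψ = cos ψ = LHS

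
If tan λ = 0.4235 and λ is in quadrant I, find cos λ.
cos λ = 0.9208 (using tan²λ + 1 = sec²λ)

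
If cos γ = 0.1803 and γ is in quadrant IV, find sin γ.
sin γ = -0.9836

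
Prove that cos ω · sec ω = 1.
LHS = cos ω · (1/cos ω) = 1 = RHS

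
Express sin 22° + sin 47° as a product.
sin 22° + sin 47° = 2 sin(34.5°) cos(-12.5°)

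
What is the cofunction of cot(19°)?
cot(19°) = tan(90° - 19°) = tan(71°)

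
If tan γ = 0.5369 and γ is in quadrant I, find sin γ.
sin γ = 0.473 (using tan²γ + 1 = sec²γ)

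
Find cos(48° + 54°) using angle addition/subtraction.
cos(48° + 54°) = cos 48° cos 54° - sin 48° sin 54° = -0.2079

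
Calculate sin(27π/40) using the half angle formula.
sin(27π/40) = √((1 - cos 27π/20)/2) = 0.8526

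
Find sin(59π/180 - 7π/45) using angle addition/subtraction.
sin(59π/180 - 7π/45) = sin 59π/180 cos 7π/45 - cos 59π/180 sin 7π/45 = 0.515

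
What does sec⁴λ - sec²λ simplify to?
sec⁴λ - sec²λ = tan⁴λ + tan²λ (using Pythagorean)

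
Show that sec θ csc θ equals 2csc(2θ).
RHS = 2/sin(2θ) = 2/(2 sin θ cos θ) = 1/(sin θ cos θ) = (1/cos θ)(1/sin θ) = sec θ csc θ = LHS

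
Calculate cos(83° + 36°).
cos(83° + 36°) = cos 83° cos 36° - sin 83° sin 36° = -0.4848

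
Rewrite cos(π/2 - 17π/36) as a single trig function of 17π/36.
cos(π/2 - 17π/36) = sin(17π/36)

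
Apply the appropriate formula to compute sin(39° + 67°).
sin(39° + 67°) = sin 39° cos 67° + cos 39° sin 67° = 0.9613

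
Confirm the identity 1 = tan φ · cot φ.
RHS = (sin φ/cos φ) · (cos φ/sin φ) = 1 = LHS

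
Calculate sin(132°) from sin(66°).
sin(132°) = 2 sin 66° cos 66° = 0.7431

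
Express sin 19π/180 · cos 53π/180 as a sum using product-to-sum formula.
sin 19π/180 cos 53π/180 = (1/2)[sin(19π/180+53π/180) + sin(19π/180-53π/180)]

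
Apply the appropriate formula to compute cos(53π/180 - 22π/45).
cos(53π/180 - 22π/45) = cos 53π/180 cos 22π/45 + sin 53π/180 sin 22π/45 = 0.8192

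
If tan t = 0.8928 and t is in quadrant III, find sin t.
sin t = -0.666 (using tan²t + 1 = sec²t)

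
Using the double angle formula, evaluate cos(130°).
cos(130°) = cos²65° - sin²65° = -0.6428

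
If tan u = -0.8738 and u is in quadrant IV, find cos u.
cos u = 0.753 (using tan²u + 1 = sec²u)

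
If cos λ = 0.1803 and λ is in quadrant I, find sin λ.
sin λ = 0.9836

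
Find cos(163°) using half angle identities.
cos(163°) = -√((1 + cos 326°)/2) = -0.9563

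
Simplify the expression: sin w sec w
sin w sec w = tan w (using Reciprocal + quotient)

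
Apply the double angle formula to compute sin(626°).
sin(626°) = 2 sin 313° cos 313° = -0.9976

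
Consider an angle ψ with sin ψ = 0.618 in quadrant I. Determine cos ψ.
cos ψ = √(1 - sin²ψ) = 0.7862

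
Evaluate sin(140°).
sin(140°) = 0.6428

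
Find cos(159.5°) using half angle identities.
cos(159.5°) = -√((1 + cos 319°)/2) = -0.9367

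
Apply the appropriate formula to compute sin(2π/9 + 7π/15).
sin(2π/9 + 7π/15) = sin 2π/9 cos 7π/15 + cos 2π/9 sin 7π/15 = 0.829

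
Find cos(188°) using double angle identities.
cos(188°) = cos²94° - sin²94° = -0.9903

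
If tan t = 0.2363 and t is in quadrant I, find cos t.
cos t = 0.9732 (using tan²t + 1 = sec²t)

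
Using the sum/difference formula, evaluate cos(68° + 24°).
cos(68° + 24°) = cos 68° cos 24° - sin 68° sin 24° = -0.0349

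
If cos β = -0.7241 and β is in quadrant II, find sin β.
sin β = 0.6897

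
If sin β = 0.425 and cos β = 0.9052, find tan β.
tan β = sin β / cos β = 0.4695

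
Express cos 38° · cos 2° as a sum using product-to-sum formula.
cos 38° cos 2° = (1/2)[cos(38°-2°) + cos(38°+2°)]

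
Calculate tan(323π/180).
tan(323π/180) = -0.7536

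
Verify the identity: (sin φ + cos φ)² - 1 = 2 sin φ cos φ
LHS = sin²φ + 2 sin φ cos φ + cos²φ - 1 = (sin²φ + cos²φ) + 2 sin φ cos φ - 1 = 1 + 2 sin φ cos φ - 1 = 2 sin φ cos φ = RHS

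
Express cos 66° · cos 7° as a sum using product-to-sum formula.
cos 66° cos 7° = (1/2)[cos(66°-7°) + cos(66°+7°)]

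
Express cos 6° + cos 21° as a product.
cos 6° + cos 21° = 2 cos(13.5°) cos(-7.5°)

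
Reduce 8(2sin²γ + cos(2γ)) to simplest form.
8(2sin²γ + cos(2γ)) = 8 (using Double angle)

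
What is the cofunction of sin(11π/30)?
sin(11π/30) = cos(π/2 - 11π/30) = cos(2π/15)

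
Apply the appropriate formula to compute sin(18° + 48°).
sin(18° + 48°) = sin 18° cos 48° + cos 18° sin 48° = 0.9135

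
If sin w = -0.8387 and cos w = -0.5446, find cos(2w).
cos(2w) = cos²w - sin²w = -0.4068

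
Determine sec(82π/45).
sec(82π/45) = 1.179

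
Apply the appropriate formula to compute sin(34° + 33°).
sin(34° + 33°) = sin 34° cos 33° + cos 34° sin 33° = 0.9205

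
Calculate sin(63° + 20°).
sin(63° + 20°) = sin 63° cos 20° + cos 63° sin 20° = 0.9925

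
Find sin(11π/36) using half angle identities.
sin(11π/36) = √((1 - cos 11π/18)/2) = 0.8192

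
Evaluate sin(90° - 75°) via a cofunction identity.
sin(90° - 75°) = cos(75°) = (√6-√2)/4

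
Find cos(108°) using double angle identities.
cos(108°) = cos²54° - sin²54° = -0.309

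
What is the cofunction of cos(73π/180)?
cos(73π/180) = sin(π/2 - 73π/180) = sin(17π/180)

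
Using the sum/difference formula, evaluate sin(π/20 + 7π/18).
sin(π/20 + 7π/18) = sin π/20 cos 7π/18 + cos π/20 sin 7π/18 = 0.9816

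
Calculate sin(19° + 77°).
sin(19° + 77°) = sin 19° cos 77° + cos 19° sin 77° = 0.9945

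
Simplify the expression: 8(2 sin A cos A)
8(2 sin A cos A) = 8(sin(2A)) (using Double angle)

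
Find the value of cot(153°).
cot(153°) = -1.963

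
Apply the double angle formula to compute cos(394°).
cos(394°) = 2cos²197° - 1 = 0.829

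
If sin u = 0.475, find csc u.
csc u = 1/sin u = 2.105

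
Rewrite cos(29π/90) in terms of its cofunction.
cos(29π/90) = sin(π/2 - 29π/90) = sin(8π/45)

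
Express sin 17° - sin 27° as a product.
sin 17° - sin 27° = 2 cos(22°) sin(-5°)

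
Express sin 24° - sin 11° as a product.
sin 24° - sin 11° = 2 cos(17.5°) sin(6.5°)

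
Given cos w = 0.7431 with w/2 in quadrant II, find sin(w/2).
sin(w/2) = ±√((1 - cos w)/2); positive since w/2 ∈ QII, so sin(w/2) = 0.3584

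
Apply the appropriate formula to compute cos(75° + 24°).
cos(75° + 24°) = cos 75° cos 24° - sin 75° sin 24° = -0.1564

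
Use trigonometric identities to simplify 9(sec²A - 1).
9(sec²A - 1) = 9(tan²A) (using Pythagorean identity)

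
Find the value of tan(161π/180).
tan(161π/180) = -0.3443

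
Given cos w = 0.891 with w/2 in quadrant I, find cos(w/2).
cos(w/2) = ±√((1 + cos w)/2); positive since w/2 ∈ QI, so cos(w/2) = 0.9724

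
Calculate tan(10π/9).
tan(10π/9) = 0.364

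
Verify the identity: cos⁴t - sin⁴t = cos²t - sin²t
LHS = (cos²t - sin²t)(cos²t + sin²t) = (cos²t - sin²t) · 1 = cos²t - sin²t = RHS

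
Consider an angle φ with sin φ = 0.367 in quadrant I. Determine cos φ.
cos φ = √(1 - sin²φ) = 0.9302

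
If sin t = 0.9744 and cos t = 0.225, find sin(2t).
sin(2t) = 2 sin t cos t = 0.4385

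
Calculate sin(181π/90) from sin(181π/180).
sin(181π/90) = 2 sin 181π/180 cos 181π/180 = 0.0349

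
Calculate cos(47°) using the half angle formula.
cos(47°) = √((1 + cos 94°)/2) = 0.682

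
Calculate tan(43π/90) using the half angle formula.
tan(43π/90) = sin 43π/45 / (1 + cos 43π/45) = 14.3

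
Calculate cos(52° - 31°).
cos(52° - 31°) = cos 52° cos 31° + sin 52° sin 31° = 0.9336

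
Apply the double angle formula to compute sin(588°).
sin(588°) = 2 sin 294° cos 294° = -0.7431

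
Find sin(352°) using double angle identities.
sin(352°) = 2 sin 176° cos 176° = -0.1392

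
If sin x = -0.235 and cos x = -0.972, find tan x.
tan x = sin x / cos x = 0.2418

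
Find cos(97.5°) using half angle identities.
cos(97.5°) = -√((1 + cos 195°)/2) = -0.1305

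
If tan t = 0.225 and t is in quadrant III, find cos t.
cos t = -0.9756 (using tan²t + 1 = sec²t)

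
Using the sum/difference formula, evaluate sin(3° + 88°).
sin(3° + 88°) = sin 3° cos 88° + cos 3° sin 88° = 0.9998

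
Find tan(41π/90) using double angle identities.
tan(41π/90) = 2 tan 41π/180 / (1 - tan²41π/180) = 7.115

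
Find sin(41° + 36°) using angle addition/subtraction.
sin(41° + 36°) = sin 41° cos 36° + cos 41° sin 36° = 0.9744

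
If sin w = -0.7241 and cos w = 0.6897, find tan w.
tan w = sin w / cos w = -1.05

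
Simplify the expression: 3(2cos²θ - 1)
3(2cos²θ - 1) = 3(cos(2θ)) (using Double angle)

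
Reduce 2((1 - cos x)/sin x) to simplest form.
2((1 - cos x)/sin x) = 2(tan(x/2)) (using Half angle)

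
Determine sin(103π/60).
sin(103π/60) = -0.7771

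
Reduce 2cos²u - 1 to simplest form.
2cos²u - 1 = cos(2u) (using Double angle)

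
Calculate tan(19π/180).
tan(19π/180) = 0.3443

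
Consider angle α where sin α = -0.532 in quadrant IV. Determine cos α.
cos α = √(1 - sin²α) = 0.8467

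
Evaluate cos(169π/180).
cos(169π/180) = -0.9816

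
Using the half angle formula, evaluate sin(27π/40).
sin(27π/40) = √((1 - cos 27π/20)/2) = 0.8526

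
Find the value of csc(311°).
csc(311°) = -1.325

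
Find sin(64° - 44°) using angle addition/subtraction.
sin(64° - 44°) = sin 64° cos 44° - cos 64° sin 44° = 0.342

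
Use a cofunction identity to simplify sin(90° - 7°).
sin(90° - 7°) = cos(7°)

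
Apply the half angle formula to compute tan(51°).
tan(51°) = sin 102° / (1 + cos 102°) = 1.235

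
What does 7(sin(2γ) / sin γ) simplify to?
7(sin(2γ) / sin γ) = 7(2 cos γ) (using Double angle)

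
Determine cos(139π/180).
cos(139π/180) = -0.7547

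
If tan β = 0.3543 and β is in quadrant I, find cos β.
cos β = 0.9426 (using tan²β + 1 = sec²β)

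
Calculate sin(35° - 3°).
sin(35° - 3°) = sin 35° cos 3° - cos 35° sin 3° = 0.5299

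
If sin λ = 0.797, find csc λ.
csc λ = 1/sin λ = 1.255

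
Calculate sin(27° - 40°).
sin(27° - 40°) = sin 27° cos 40° - cos 27° sin 40° = -0.225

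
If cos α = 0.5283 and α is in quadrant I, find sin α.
sin α = 0.8491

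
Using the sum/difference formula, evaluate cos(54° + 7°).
cos(54° + 7°) = cos 54° cos 7° - sin 54° sin 7° = 0.4848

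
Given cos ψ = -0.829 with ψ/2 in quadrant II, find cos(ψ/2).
cos(ψ/2) = ±√((1 + cos ψ)/2); negative since ψ/2 ∈ QII, so cos(ψ/2) = -0.2924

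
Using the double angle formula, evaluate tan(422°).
tan(422°) = 2 tan 211° / (1 - tan²211°) = 1.881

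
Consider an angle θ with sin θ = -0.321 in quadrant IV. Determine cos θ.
cos θ = √(1 - sin²θ) = 0.9471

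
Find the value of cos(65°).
cos(65°) = 0.4226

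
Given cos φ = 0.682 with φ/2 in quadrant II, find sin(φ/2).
sin(φ/2) = ±√((1 - cos φ)/2); positive since φ/2 ∈ QII, so sin(φ/2) = 0.3987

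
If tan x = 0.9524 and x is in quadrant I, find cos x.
cos x = 0.7241 (using tan²x + 1 = sec²x)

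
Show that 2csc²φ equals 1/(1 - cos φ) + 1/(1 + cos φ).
RHS = [(1 + cos φ) + (1 - cos φ)] / [(1 - cos φ)(1 + cos φ)] = 2/(1 - cos²φ) = 2/sin²φ = 2csc²φ = LHS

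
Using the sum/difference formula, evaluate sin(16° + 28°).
sin(16° + 28°) = sin 16° cos 28° + cos 16° sin 28° = 0.6947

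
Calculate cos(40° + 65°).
cos(40° + 65°) = cos 40° cos 65° - sin 40° sin 65° = -(√6-√2)/4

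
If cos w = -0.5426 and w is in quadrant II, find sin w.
sin w = 0.84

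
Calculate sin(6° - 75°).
sin(6° - 75°) = sin 6° cos 75° - cos 6° sin 75° = -0.9336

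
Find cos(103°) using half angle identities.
cos(103°) = -√((1 + cos 206°)/2) = -0.225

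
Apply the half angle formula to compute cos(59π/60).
cos(59π/60) = -√((1 + cos 59π/30)/2) = -0.9986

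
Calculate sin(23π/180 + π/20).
sin(23π/180 + π/20) = sin 23π/180 cos π/20 + cos 23π/180 sin π/20 = 0.5299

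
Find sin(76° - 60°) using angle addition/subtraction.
sin(76° - 60°) = sin 76° cos 60° - cos 76° sin 60° = 0.2756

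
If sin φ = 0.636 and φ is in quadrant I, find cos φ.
cos φ = 0.7717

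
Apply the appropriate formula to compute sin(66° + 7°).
sin(66° + 7°) = sin 66° cos 7° + cos 66° sin 7° = 0.9563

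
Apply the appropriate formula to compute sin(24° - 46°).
sin(24° - 46°) = sin 24° cos 46° - cos 24° sin 46° = -0.3746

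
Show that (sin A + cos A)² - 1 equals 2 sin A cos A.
LHS = sin²A + 2 sin A cos A + cos²A - 1 = (sin²A + cos²A) + 2 sin A cos A - 1 = 1 + 2 sin A cos A - 1 = 2 sin A cos A = RHS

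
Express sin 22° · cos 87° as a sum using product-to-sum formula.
sin 22° cos 87° = (1/2)[sin(22°+87°) + sin(22°-87°)]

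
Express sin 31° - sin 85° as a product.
sin 31° - sin 85° = 2 cos(58°) sin(-27°)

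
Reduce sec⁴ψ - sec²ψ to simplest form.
sec⁴ψ - sec²ψ = tan⁴ψ + tan²ψ (using Pythagorean)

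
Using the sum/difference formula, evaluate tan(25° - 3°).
tan(25° - 3°) = (tan 25° - tan 3°)/(1 + tan 25° tan 3°) = 0.404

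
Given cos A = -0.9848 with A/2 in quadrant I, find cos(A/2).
cos(A/2) = ±√((1 + cos A)/2); positive since A/2 ∈ QI, so cos(A/2) = 0.08718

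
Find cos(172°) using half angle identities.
cos(172°) = -√((1 + cos 344°)/2) = -0.9903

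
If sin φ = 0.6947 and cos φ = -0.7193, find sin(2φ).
sin(2φ) = 2 sin φ cos φ = -0.9994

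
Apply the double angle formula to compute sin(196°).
sin(196°) = 2 sin 98° cos 98° = -0.2756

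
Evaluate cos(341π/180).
cos(341π/180) = 0.9455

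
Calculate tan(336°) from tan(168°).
tan(336°) = 2 tan 168° / (1 - tan²168°) = -0.4452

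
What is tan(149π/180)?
tan(149π/180) = -0.6009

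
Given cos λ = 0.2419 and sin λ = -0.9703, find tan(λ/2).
tan(λ/2) = sin λ / (1 + cos λ) = -0.7813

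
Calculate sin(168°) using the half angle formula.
sin(168°) = √((1 - cos 336°)/2) = 0.2079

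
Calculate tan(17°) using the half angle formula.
tan(17°) = sin 34° / (1 + cos 34°) = 0.3057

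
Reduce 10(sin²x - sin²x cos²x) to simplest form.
10(sin²x - sin²x cos²x) = 10(sin⁴x) (using Factoring)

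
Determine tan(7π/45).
tan(7π/45) = 0.5317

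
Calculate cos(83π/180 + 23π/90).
cos(83π/180 + 23π/90) = cos 83π/180 cos 23π/90 - sin 83π/180 sin 23π/90 = -0.6293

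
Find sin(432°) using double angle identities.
sin(432°) = 2 sin 216° cos 216° = 0.9511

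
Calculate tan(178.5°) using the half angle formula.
tan(178.5°) = sin 357° / (1 + cos 357°) = -0.02619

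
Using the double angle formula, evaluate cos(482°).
cos(482°) = cos²241° - sin²241° = -0.5299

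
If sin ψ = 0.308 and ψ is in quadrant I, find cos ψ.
cos ψ = 0.9514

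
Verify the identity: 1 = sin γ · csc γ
RHS = sin γ · (1/sin γ) = 1 = LHS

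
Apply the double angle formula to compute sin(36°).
sin(36°) = 2 sin 18° cos 18° = 0.5878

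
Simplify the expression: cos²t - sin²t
cos²t - sin²t = cos(2t) (using Double angle)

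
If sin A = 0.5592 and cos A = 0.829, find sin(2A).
sin(2A) = 2 sin A cos A = 0.9272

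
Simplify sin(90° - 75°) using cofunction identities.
sin(90° - 75°) = cos(75°)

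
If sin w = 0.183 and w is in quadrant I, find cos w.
cos w = 0.9831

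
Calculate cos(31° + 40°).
cos(31° + 40°) = cos 31° cos 40° - sin 31° sin 40° = 0.3256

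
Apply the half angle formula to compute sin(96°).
sin(96°) = √((1 - cos 192°)/2) = 0.9945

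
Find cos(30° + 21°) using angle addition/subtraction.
cos(30° + 21°) = cos 30° cos 21° - sin 30° sin 21° = 0.6293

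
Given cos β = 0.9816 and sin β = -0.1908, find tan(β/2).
tan(β/2) = sin β / (1 + cos β) = -0.09629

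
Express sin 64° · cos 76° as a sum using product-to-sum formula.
sin 64° cos 76° = (1/2)[sin(64°+76°) + sin(64°-76°)]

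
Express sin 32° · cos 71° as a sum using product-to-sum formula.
sin 32° cos 71° = (1/2)[sin(32°+71°) + sin(32°-71°)]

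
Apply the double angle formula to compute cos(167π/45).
cos(167π/45) = 1 - 2sin²167π/90 = 0.6157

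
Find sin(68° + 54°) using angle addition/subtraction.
sin(68° + 54°) = sin 68° cos 54° + cos 68° sin 54° = 0.848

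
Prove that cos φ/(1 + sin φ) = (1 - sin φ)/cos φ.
RHS = (1 - sin φ)(1 + sin φ) / (cos φ(1 + sin φ)) = (1 - sin²φ) / (cos φ(1 + sin φ)) = cos²φ / (cos φ(1 + sin φ)) = cos φ/(1 + sin φ) = LHS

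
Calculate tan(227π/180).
tan(227π/180) = 1.072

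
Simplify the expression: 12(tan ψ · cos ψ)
12(tan ψ · cos ψ) = 12(sin ψ) (using Quotient identity)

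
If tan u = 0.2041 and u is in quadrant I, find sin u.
sin u = 0.2 (using tan²u + 1 = sec²u)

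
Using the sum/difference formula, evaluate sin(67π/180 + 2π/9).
sin(67π/180 + 2π/9) = sin 67π/180 cos 2π/9 + cos 67π/180 sin 2π/9 = 0.9563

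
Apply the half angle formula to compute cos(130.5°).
cos(130.5°) = -√((1 + cos 261°)/2) = -0.6494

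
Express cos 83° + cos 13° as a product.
cos 83° + cos 13° = 2 cos(48°) cos(35°)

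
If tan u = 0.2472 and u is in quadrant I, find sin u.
sin u = 0.24 (using tan²u + 1 = sec²u)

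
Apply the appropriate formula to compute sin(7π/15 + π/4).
sin(7π/15 + π/4) = sin 7π/15 cos π/4 + cos 7π/15 sin π/4 = 0.7771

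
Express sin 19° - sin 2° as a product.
sin 19° - sin 2° = 2 cos(10.5°) sin(8.5°)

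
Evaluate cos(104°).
cos(104°) = -0.2419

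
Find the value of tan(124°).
tan(124°) = -1.483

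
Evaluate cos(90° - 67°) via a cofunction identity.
cos(90° - 67°) = sin(67°) = 0.9205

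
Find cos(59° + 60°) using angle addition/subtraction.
cos(59° + 60°) = cos 59° cos 60° - sin 59° sin 60° = -0.4848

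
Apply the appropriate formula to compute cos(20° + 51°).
cos(20° + 51°) = cos 20° cos 51° - sin 20° sin 51° = 0.3256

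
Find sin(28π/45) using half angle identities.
sin(28π/45) = √((1 - cos 56π/45)/2) = 0.9272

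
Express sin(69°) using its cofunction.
sin(69°) = cos(90° - 69°) = cos(21°)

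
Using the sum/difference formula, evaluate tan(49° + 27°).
tan(49° + 27°) = (tan 49° + tan 27°)/(1 - tan 49° tan 27°) = 4.011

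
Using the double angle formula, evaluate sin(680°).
sin(680°) = 2 sin 340° cos 340° = -0.6428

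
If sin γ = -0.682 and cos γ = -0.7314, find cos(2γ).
cos(2γ) = cos²γ - sin²γ = 0.06982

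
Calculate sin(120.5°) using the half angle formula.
sin(120.5°) = √((1 - cos 241°)/2) = 0.8616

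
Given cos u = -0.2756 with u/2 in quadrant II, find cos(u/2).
cos(u/2) = ±√((1 + cos u)/2); negative since u/2 ∈ QII, so cos(u/2) = -0.6018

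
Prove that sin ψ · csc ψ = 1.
LHS = sin ψ · (1/sin ψ) = 1 = RHS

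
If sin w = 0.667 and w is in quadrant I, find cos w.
cos w = 0.7451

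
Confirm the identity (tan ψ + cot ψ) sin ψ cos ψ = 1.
LHS = (sin ψ/cos ψ + cos ψ/sin ψ) sin ψ cos ψ = ((sin²ψ + cos²ψ)/(sin ψ cos ψ)) · sin ψ cos ψ = sin²ψ + cos²ψ = 1 = RHS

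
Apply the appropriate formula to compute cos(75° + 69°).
cos(75° + 69°) = cos 75° cos 69° - sin 75° sin 69° = -0.809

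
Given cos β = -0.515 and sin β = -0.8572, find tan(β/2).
tan(β/2) = sin β / (1 + cos β) = -1.767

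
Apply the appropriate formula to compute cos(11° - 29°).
cos(11° - 29°) = cos 11° cos 29° + sin 11° sin 29° = 0.9511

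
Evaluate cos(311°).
cos(311°) = 0.6561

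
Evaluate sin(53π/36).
sin(53π/36) = -0.9962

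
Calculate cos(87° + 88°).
cos(87° + 88°) = cos 87° cos 88° - sin 87° sin 88° = -0.9962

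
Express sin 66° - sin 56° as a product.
sin 66° - sin 56° = 2 cos(61°) sin(5°)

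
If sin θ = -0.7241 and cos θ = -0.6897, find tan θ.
tan θ = sin θ / cos θ = 1.05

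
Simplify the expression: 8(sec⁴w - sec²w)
8(sec⁴w - sec²w) = 8(tan⁴w + tan²w) (using Pythagorean)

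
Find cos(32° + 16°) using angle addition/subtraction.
cos(32° + 16°) = cos 32° cos 16° - sin 32° sin 16° = 0.6691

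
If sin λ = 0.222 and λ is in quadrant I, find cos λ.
cos λ = 0.975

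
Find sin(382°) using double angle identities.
sin(382°) = 2 sin 191° cos 191° = 0.3746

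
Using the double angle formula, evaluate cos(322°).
cos(322°) = cos²161° - sin²161° = 0.788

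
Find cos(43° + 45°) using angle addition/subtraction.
cos(43° + 45°) = cos 43° cos 45° - sin 43° sin 45° = 0.0349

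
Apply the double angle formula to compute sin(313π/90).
sin(313π/90) = 2 sin 313π/180 cos 313π/180 = -0.9976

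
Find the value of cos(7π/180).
cos(7π/180) = 0.9925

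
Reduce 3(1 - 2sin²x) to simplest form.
3(1 - 2sin²x) = 3(cos(2x)) (using Double angle)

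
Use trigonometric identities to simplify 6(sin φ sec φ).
6(sin φ sec φ) = 6(tan φ) (using Reciprocal + quotient)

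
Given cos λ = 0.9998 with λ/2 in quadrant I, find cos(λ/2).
cos(λ/2) = ±√((1 + cos λ)/2); positive since λ/2 ∈ QI, so cos(λ/2) = 0.9999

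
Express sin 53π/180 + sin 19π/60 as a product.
sin 53π/180 + sin 19π/60 = 2 sin(11π/36) cos(-π/90)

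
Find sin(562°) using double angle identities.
sin(562°) = 2 sin 281° cos 281° = -0.3746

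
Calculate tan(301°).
tan(301°) = -1.664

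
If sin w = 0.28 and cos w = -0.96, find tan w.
tan w = sin w / cos w = -0.2917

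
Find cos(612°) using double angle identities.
cos(612°) = cos²306° - sin²306° = -0.309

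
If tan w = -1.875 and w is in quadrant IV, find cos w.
cos w = 0.4706 (using tan²w + 1 = sec²w)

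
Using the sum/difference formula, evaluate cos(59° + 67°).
cos(59° + 67°) = cos 59° cos 67° - sin 59° sin 67° = -0.5878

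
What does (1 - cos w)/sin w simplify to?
(1 - cos w)/sin w = tan(w/2) (using Half angle)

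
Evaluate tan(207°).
tan(207°) = 0.5095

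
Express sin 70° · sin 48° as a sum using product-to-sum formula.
sin 70° sin 48° = (1/2)[cos(70°-48°) - cos(70°+48°)]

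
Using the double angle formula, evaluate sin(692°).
sin(692°) = 2 sin 346° cos 346° = -0.4695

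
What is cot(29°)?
cot(29°) = 1.804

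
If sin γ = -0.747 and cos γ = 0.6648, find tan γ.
tan γ = sin γ / cos γ = -1.124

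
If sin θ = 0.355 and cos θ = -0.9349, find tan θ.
tan θ = sin θ / cos θ = -0.3797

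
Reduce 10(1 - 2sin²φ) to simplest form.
10(1 - 2sin²φ) = 10(cos(2φ)) (using Double angle)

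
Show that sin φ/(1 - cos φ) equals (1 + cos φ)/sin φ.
LHS = sin φ(1 + cos φ) / ((1 - cos φ)(1 + cos φ)) = sin φ(1 + cos φ) / (1 - cos²φ) = sin φ(1 + cos φ) / sin²φ = (1 + cos φ)/sin φ = RHS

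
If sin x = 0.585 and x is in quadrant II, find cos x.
cos x = -0.811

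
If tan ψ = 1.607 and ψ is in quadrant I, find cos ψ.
cos ψ = 0.5283 (using tan²ψ + 1 = sec²ψ)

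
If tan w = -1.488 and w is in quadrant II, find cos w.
cos w = -0.5578 (using tan²w + 1 = sec²w)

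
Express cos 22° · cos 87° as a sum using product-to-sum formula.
cos 22° cos 87° = (1/2)[cos(22°-87°) + cos(22°+87°)]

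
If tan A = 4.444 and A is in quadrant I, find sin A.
sin A = 0.9756 (using tan²A + 1 = sec²A)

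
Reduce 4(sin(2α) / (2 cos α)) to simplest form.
4(sin(2α) / (2 cos α)) = 4(sin α) (using Double angle)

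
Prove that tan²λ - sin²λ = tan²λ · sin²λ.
LHS = sin²λ/cos²λ - sin²λ = sin²λ(1/cos²λ - 1) = sin²λ · (1 - cos²λ)/cos²λ = sin²λ · sin²λ/cos²λ = sin²λ · tan²λ = RHS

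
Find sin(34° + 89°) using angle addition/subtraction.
sin(34° + 89°) = sin 34° cos 89° + cos 34° sin 89° = 0.8387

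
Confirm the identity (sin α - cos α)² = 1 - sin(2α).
LHS = sin²α - 2 sin α cos α + cos²α = (sin²α + cos²α) - 2 sin α cos α = 1 - sin(2α) = RHS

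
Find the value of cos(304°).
cos(304°) = 0.5592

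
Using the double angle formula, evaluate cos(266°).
cos(266°) = cos²133° - sin²133° = -0.06976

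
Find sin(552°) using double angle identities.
sin(552°) = 2 sin 276° cos 276° = -0.2079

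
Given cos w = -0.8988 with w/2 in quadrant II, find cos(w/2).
cos(w/2) = ±√((1 + cos w)/2); negative since w/2 ∈ QII, so cos(w/2) = -0.2249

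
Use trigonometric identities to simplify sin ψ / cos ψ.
sin ψ / cos ψ = tan ψ (using Quotient identity)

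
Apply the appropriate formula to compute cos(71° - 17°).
cos(71° - 17°) = cos 71° cos 17° + sin 71° sin 17° = 0.5878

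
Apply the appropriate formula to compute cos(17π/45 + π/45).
cos(17π/45 + π/45) = cos 17π/45 cos π/45 - sin 17π/45 sin π/45 = 0.309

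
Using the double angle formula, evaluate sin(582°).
sin(582°) = 2 sin 291° cos 291° = -0.6691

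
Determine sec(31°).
sec(31°) = 1.167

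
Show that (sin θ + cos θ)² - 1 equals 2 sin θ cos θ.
LHS = sin²θ + 2 sin θ cos θ + cos²θ - 1 = (sin²θ + cos²θ) + 2 sin θ cos θ - 1 = 1 + 2 sin θ cos θ - 1 = 2 sin θ cos θ = RHS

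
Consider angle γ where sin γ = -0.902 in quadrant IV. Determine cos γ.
cos γ = √(1 - sin²γ) = 0.4317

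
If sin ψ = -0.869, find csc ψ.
csc ψ = 1/sin ψ = -1.151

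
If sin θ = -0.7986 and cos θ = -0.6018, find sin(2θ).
sin(2θ) = 2 sin θ cos θ = 0.9612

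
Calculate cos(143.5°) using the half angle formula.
cos(143.5°) = -√((1 + cos 287°)/2) = -0.8039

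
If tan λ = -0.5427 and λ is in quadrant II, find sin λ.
sin λ = 0.477 (using tan²λ + 1 = sec²λ)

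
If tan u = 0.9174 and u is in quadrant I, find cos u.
cos u = 0.7369 (using tan²u + 1 = sec²u)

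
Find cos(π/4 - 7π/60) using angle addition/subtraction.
cos(π/4 - 7π/60) = cos π/4 cos 7π/60 + sin π/4 sin 7π/60 = 0.9135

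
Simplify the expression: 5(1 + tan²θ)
5(1 + tan²θ) = 5(sec²θ) (using Pythagorean identity)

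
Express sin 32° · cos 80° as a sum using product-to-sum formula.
sin 32° cos 80° = (1/2)[sin(32°+80°) + sin(32°-80°)]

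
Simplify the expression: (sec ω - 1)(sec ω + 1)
(sec ω - 1)(sec ω + 1) = tan²ω (using Diff. of squares)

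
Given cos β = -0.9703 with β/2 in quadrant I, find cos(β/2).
cos(β/2) = ±√((1 + cos β)/2); positive since β/2 ∈ QI, so cos(β/2) = 0.1219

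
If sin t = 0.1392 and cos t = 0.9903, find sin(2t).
sin(2t) = 2 sin t cos t = 0.2757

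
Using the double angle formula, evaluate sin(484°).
sin(484°) = 2 sin 242° cos 242° = 0.829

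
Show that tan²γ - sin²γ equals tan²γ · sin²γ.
LHS = sin²γ/cos²γ - sin²γ = sin²γ(1/cos²γ - 1) = sin²γ · (1 - cos²γ)/cos²γ = sin²γ · sin²γ/cos²γ = sin²γ · tan²γ = RHS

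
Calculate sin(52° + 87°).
sin(52° + 87°) = sin 52° cos 87° + cos 52° sin 87° = 0.6561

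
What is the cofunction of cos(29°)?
cos(29°) = sin(90° - 29°) = sin(61°)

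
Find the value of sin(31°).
sin(31°) = 0.515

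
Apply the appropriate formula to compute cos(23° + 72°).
cos(23° + 72°) = cos 23° cos 72° - sin 23° sin 72° = -0.08716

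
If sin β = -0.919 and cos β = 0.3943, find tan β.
tan β = sin β / cos β = -2.331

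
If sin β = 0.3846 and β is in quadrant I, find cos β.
cos β = 0.9231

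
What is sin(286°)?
sin(286°) = -0.9613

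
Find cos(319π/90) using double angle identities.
cos(319π/90) = cos²319π/180 - sin²319π/180 = 0.1392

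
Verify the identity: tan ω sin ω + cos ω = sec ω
LHS = sin²ω/cos ω + cos ω = (sin²ω + cos²ω)/cos ω = 1/cos ω = sec ω = RHS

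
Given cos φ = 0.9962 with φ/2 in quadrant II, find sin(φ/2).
sin(φ/2) = ±√((1 - cos φ)/2); positive since φ/2 ∈ QII, so sin(φ/2) = 0.04359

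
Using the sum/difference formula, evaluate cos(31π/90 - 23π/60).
cos(31π/90 - 23π/60) = cos 31π/90 cos 23π/60 + sin 31π/90 sin 23π/60 = 0.9925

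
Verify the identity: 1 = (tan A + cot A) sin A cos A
RHS = (sin A/cos A + cos A/sin A) sin A cos A = ((sin²A + cos²A)/(sin A cos A)) · sin A cos A = sin²A + cos²A = 1 = LHS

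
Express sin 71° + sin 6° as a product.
sin 71° + sin 6° = 2 sin(38.5°) cos(32.5°)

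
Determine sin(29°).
sin(29°) = 0.4848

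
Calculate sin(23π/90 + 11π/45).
sin(23π/90 + 11π/45) = sin 23π/90 cos 11π/45 + cos 23π/90 sin 11π/45 = 1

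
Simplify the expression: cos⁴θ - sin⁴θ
cos⁴θ - sin⁴θ = cos(2θ) (using Factoring + double angle)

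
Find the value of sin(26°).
sin(26°) = 0.4384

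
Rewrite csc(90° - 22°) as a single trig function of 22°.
csc(90° - 22°) = sec(22°)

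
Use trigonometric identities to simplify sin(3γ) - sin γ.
sin(3γ) - sin γ = 2 cos(2γ) sin γ (using Sum-to-product)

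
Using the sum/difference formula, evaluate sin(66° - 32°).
sin(66° - 32°) = sin 66° cos 32° - cos 66° sin 32° = 0.5592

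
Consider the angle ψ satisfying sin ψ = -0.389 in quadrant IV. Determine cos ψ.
cos ψ = √(1 - sin²ψ) = 0.9212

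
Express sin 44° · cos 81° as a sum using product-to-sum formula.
sin 44° cos 81° = (1/2)[sin(44°+81°) + sin(44°-81°)]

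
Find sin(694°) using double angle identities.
sin(694°) = 2 sin 347° cos 347° = -0.4384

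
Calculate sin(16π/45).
sin(16π/45) = 0.8988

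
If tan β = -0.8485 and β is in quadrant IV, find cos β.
cos β = 0.7625 (using tan²β + 1 = sec²β)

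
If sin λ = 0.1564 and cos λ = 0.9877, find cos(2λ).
cos(2λ) = cos²λ - sin²λ = 0.9511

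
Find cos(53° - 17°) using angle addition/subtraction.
cos(53° - 17°) = cos 53° cos 17° + sin 53° sin 17° = 0.809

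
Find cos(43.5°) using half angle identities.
cos(43.5°) = √((1 + cos 87°)/2) = 0.7254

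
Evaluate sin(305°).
sin(305°) = -0.8192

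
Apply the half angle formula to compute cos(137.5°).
cos(137.5°) = -√((1 + cos 275°)/2) = -0.7373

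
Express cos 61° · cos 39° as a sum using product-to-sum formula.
cos 61° cos 39° = (1/2)[cos(61°-39°) + cos(61°+39°)]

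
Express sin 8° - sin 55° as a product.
sin 8° - sin 55° = 2 cos(31.5°) sin(-23.5°)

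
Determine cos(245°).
cos(245°) = -0.4226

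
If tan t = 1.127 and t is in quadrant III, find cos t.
cos t = -0.6637 (using tan²t + 1 = sec²t)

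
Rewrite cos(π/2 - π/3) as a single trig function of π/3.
cos(π/2 - π/3) = sin(π/3)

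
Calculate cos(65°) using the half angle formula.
cos(65°) = √((1 + cos 130°)/2) = 0.4226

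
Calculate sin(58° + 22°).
sin(58° + 22°) = sin 58° cos 22° + cos 58° sin 22° = 0.9848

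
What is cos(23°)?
cos(23°) = 0.9205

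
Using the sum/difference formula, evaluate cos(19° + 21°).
cos(19° + 21°) = cos 19° cos 21° - sin 19° sin 21° = 0.766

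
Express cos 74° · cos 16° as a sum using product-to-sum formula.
cos 74° cos 16° = (1/2)[cos(74°-16°) + cos(74°+16°)]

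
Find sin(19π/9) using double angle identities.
sin(19π/9) = 2 sin 19π/18 cos 19π/18 = 0.342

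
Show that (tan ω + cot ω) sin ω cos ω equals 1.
LHS = (sin ω/cos ω + cos ω/sin ω) sin ω cos ω = ((sin²ω + cos²ω)/(sin ω cos ω)) · sin ω cos ω = sin²ω + cos²ω = 1 = RHS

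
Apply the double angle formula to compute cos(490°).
cos(490°) = cos²245° - sin²245° = -0.6428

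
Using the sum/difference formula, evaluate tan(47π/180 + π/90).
tan(47π/180 + π/90) = (tan 47π/180 + tan π/90)/(1 - tan 47π/180 tan π/90) = 1.15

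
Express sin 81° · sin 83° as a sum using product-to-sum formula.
sin 81° sin 83° = (1/2)[cos(81°-83°) - cos(81°+83°)]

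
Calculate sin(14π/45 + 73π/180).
sin(14π/45 + 73π/180) = sin 14π/45 cos 73π/180 + cos 14π/45 sin 73π/180 = 0.7771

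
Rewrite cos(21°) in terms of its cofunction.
cos(21°) = sin(90° - 21°) = sin(69°)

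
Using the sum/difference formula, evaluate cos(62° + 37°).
cos(62° + 37°) = cos 62° cos 37° - sin 62° sin 37° = -0.1564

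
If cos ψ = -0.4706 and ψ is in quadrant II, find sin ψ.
sin ψ = 0.8823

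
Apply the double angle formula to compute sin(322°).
sin(322°) = 2 sin 161° cos 161° = -0.6157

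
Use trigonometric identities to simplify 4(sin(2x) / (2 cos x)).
4(sin(2x) / (2 cos x)) = 4(sin x) (using Double angle)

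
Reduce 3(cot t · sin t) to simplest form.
3(cot t · sin t) = 3(cos t) (using Quotient identity)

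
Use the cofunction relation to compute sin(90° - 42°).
sin(90° - 42°) = cos(42°) = 0.7431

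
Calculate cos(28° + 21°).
cos(28° + 21°) = cos 28° cos 21° - sin 28° sin 21° = 0.6561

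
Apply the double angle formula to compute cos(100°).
cos(100°) = cos²50° - sin²50° = -0.1736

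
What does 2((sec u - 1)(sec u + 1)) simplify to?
2((sec u - 1)(sec u + 1)) = 2(tan²u) (using Diff. of squares)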